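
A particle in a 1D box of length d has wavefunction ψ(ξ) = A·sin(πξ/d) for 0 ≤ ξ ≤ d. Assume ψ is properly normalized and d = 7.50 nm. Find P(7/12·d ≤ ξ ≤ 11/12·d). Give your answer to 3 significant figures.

|ψ|² is the probability density, so P = ∫_{7/12·d}^{11/12·d} |ψ|² dξ.
Since A² = 1/(d/2), this is the region integral divided by the full normalization integral.
Substituting u = ξ/d, A² and the length scale cancel in the ratio: P = ∫_{7/12}^{11/12} sin(π·u)^2 du / ∫_{0}^{1} sin(π·u)^2 du.
Using ∫ sin(π·u)^2 du = u/2 - sin(2·π·u)/(4·π), the numerator is 1/6 and the denominator is 1/2.
Taking the ratio, P = 1/3.

P ≈ 0.333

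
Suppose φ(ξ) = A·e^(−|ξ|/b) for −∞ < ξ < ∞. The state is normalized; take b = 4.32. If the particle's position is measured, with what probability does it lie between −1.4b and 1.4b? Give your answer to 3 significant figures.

The probability is P = ∫ |φ|² dξ over [−1.4b, 1.4b].
With A² fixed by ∫|φ|² = 1, i.e. A² = (b)^(−1), substitute and integrate.
Both integrals are even about ξ = 0, so only the ξ ≥ 0 halves are needed (the factors of 2 cancel). Let u = ξ/b; then A² and the length scale cancel, so P = ∫_{0}^{1.4} e^(-2·u) du ÷ ∫_{0}^{∞} e^(-2·u) du.
Using ∫ e^(-2·u) du = -e^(-2·u)/2, the numerator is 1/2 - e^(-14/5)/2 and the denominator is 1/2.
The result is P = 0.9392.

P ≈ 0.939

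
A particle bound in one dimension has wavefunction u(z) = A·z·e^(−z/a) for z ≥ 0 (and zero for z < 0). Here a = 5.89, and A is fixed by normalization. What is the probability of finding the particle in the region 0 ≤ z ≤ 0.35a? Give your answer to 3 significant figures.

P ≈ 0.0341

P = ∫_{0}^{0.35a} |u(z)|² dz.
The normalization integral ∫|u|²dz over the whole domain equals a^3/4·A², and A² cancels in the ratio.
Let t = z/a; then A² and the length scale cancel, so P = ∫_{0}^{0.35} t^2·e^(-2·t) dt ÷ ∫_{0}^{∞} t^2·e^(-2·t) dt.
Using ∫ t^2·e^(-2·t) dt = -(2·t^2 + 2·t + 1)·e^(-2·t)/4, the numerator is 1/4 - 389·e^(-7/10)/800 and the denominator is 1/4.
This works out to P = 0.03414.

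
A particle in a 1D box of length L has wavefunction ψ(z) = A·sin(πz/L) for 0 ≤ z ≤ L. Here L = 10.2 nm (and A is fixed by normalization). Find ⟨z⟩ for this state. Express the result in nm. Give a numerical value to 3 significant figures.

The expectation value is the |ψ|²-weighted average of z: ∫ z|ψ|² dz.
Using sin²θ = (1 − cos 2θ)/2, the ratio of the moment integral to the normalization integral gives ⟨z⟩ = L/2.
Putting L = 10.2 gives 5.100.

⟨z⟩ ≈ 5.10 nm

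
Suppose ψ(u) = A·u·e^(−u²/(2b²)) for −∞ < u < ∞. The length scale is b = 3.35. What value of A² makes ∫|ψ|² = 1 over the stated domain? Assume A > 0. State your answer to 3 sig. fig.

We need A² ∫|f|² du = 1, taking the integral from −∞ to ∞.
With ψ = A·u·e^(−u²/(2b²)), the integral evaluates to A²·[√(π)·b^3/2].
So A² = (√(π)·b^3/2)^(−1).
Plugging in b = 3.35 yields A = 0.1732.

A^2 ≈ 0.0300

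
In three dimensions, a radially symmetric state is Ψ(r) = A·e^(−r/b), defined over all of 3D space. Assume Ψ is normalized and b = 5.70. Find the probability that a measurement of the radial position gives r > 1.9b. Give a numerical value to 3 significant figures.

P ≈ 0.269

P = ∫ |Ψ|² 4πr² dr over r > 1.9b.
The full normalization integral is A²·[π·b^3] = 1, fixing A².
Substituting u = r/b, A², 4π and the length scale all cancel in the ratio: P = ∫_{1.9}^{∞} u^2·e^(-2·u) du / ∫_{0}^{∞} u^2·e^(-2·u) du.
With ∫ u^2·e^(-2·u) du = -(2·u^2 + 2·u + 1)·e^(-2·u)/4 + C, the region integral is 601·e^(-19/5)/200 and the full one is 1/4.
This evaluates to P = 0.2689.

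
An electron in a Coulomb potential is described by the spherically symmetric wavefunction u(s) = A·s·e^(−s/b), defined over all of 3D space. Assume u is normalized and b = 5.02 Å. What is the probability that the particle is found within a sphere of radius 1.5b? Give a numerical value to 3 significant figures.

Integrate the radial probability density 4πs²|u|² over s ≤ 1.5b.
The full normalization integral is A²·[3·π·b^5] = 1, fixing A².
In terms of t = s/b (A², 4π and the length scale all cancel between numerator and denominator), P = [∫_{0}^{1.5} t^4·e^(-2·t) dt] / [∫_{0}^{∞} t^4·e^(-2·t) dt].
With ∫ t^4·e^(-2·t) dt = -(t^4/2 + t^3 + 3·t^2/2 + 3·t/2 + 3/4)·e^(-2·t) + C, the region integral is 3/4 - 393·e^(-3)/32 and the full one is 3/4.
The region integral divided by the full integral gives P = 0.1847.

P ≈ 0.185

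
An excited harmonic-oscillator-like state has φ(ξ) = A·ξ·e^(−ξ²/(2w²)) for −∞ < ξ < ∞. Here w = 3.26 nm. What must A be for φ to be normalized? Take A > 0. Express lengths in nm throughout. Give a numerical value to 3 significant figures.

A ≈ 0.180 nm^(-3/2)

Normalization requires ∫|φ|² dξ = 1, integrated from −∞ to ∞.
Carrying out the integral gives A² · √(π)·w^3/2.
Plugging in w = 3.26 yields A = 0.1805.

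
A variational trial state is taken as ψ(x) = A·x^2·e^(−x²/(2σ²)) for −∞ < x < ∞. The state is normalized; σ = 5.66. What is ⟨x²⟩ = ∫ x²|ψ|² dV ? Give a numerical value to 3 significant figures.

The expectation value is the |ψ|²-weighted average of x^2: ∫ x^2|ψ|² dx.
Evaluating both integrals, ⟨x²⟩ = 5·σ^2/2.
Putting σ = 5.66 gives 80.09.

⟨x^2⟩ ≈ 80.1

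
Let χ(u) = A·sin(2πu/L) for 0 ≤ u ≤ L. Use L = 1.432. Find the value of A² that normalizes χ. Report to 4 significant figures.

A^2 ≈ 1.397

Normalization requires ∫|χ|² du = 1, integrated from 0 to L.
Carrying out the integral gives A² · L/2.
Setting this equal to 1 gives A² = 1/(L/2).
Plugging in L = 1.432 yields A = 1.1818.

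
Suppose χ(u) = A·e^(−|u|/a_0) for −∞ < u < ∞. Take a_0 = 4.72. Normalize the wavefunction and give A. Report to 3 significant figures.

A ≈ 0.460

We need A² ∫|f|² du = 1, taking the integral from −∞ to ∞.
The integral (without the A² prefactor) comes out to a_0.
Substituting a_0 = 4.72 gives A² = 0.2119, so A = 0.4603.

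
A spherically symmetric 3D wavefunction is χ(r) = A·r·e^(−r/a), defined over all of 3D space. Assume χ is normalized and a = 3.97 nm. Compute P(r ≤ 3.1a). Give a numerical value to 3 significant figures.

Integrate the radial probability density 4πr²|χ|² over r ≤ 3.1a.
The full normalization integral is A²·[3·π·a^5] = 1, fixing A².
Substituting u = r/a, A², 4π and the length scale all cancel in the ratio: P = ∫_{0}^{3.1} u^4·e^(-2·u) du / ∫_{0}^{∞} u^4·e^(-2·u) du.
Using ∫ u^4·e^(-2·u) du = -(u^4/2 + u^3 + 3·u^2/2 + 3·u/2 + 3/4)·e^(-2·u), the numerator is ≈ 0.55562 and the denominator is 3/4.
Taking the ratio yields P = 0.7408.

P ≈ 0.741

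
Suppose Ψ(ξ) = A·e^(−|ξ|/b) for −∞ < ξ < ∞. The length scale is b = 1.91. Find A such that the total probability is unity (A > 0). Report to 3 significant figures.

A ≈ 0.724

Require ∫ |Ψ|² dξ = 1 over the whole domain.
Using ∫₀^∞ ξⁿ e^(−αξ) dξ = n!/αⁿ⁺¹, the integral (without the A² prefactor) comes out to b.
Setting this equal to 1 gives A² = 1/(b).
Plugging in b = 1.91 yields A = 0.7236.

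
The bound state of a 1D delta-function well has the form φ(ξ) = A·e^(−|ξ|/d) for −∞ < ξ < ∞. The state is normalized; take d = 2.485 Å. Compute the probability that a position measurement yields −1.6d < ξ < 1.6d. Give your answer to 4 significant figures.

P = ∫_{−1.6d}^{1.6d} |φ(ξ)|² dξ.
With A² fixed by ∫|φ|² = 1, i.e. A² = (d)^(−1), substitute and integrate.
By symmetry take twice the ξ ≥ 0 contribution in numerator and denominator; the 2's cancel. Let u = ξ/d; then A² and the length scale cancel, so P = ∫_{0}^{1.6} e^(-2·u) du ÷ ∫_{0}^{∞} e^(-2·u) du.
Using ∫ e^(-2·u) du = -e^(-2·u)/2, the numerator is 1/2 - e^(-16/5)/2 and the denominator is 1/2.
Evaluating gives P = 0.95924.

P ≈ 0.9592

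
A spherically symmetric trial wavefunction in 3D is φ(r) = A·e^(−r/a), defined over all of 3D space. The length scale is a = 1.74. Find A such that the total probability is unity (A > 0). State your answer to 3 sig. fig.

We need A² ∫|f|² 4πr² dr = 1, taking the integral from 0 to ∞.
In 3D with spherical symmetry the volume element is 4πr² dr.
Recall ∫₀^∞ r^m e^(−r/β) dr = m!·β^(m+1), ∫|φ|² 4πr² dr = A²·(π·a^3).
Hence A² = 1/[π·a^3].
Plugging in a = 1.74 yields A = 0.2458.

A ≈ 0.246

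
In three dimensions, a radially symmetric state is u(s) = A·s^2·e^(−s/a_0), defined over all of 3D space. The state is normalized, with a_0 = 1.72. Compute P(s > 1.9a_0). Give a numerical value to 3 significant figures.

With dV = 4πs²ds, the probability is ∫|u|² dV over s > 1.9a_0.
The full normalization integral is A²·[45·π·a_0^7/2] = 1, fixing A².
Substituting t = s/a_0, A², 4π and the length scale all cancel in the ratio: P = ∫_{1.9}^{∞} t^6·e^(-2·t) dt / ∫_{0}^{∞} t^6·e^(-2·t) dt.
Using ∫ t^6·e^(-2·t) dt = -(4·t^6 + 12·t^5 + 30·t^4 + 60·t^3 + 90·t^2 + 90·t + 45)·e^(-2·t)/8, the numerator is ≈ 5.1137 and the denominator is 45/8.
This evaluates to P = 0.9091.

P ≈ 0.909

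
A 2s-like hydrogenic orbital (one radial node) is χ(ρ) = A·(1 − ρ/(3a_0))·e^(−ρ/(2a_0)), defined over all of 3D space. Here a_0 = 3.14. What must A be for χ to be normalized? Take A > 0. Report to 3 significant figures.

We need A² ∫|f|² 4πρ² dρ = 1, taking the integral from 0 to ∞.
In 3D with spherical symmetry the volume element is 4πρ² dρ.
Using ∫₀^∞ ρⁿ e^(−αρ) dρ = n!/αⁿ⁺¹, with χ = A·(1 − ρ/(3a_0))·e^(−ρ/(2a_0)), the integral evaluates to A²·[8·π·a_0^3/3].
So A² = (8·π·a_0^3/3)^(−1).
Plugging in a_0 = 3.14 yields A = 0.06209.

A ≈ 0.0621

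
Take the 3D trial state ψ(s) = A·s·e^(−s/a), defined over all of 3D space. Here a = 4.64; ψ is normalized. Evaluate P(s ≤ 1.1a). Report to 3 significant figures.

P ≈ 0.0725

Integrate the radial probability density 4πs²|ψ|² over s ≤ 1.1a.
Normalization gives A² = 1/(3·π·a^5).
Substituting u = s/a, A², 4π and the length scale all cancel in the ratio: P = ∫_{0}^{1.1} u^4·e^(-2·u) du / ∫_{0}^{∞} u^4·e^(-2·u) du.
With ∫ u^4·e^(-2·u) du = -(u^4/2 + u^3 + 3·u^2/2 + 3·u/2 + 3/4)·e^(-2·u) + C, the region integral is ≈ 0.054372 and the full one is 3/4.
This evaluates to P = 0.07250.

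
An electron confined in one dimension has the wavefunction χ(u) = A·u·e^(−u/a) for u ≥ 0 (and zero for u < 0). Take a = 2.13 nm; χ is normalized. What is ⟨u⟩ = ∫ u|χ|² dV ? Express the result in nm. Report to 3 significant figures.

⟨u⟩ ≈ 3.20 nm

⟨u⟩ = ∫ u |χ|² du over the full domain.
With ∫₀^∞ u^3 e^(−αu) du = 3!/α^4, since the A² factors cancel between numerator and denominator, ⟨u⟩ = 3·a/2.
With a = 2.13, ⟨u⟩ = 3.195.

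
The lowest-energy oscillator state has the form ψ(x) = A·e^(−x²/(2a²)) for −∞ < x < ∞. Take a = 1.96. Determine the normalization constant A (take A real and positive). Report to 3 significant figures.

Require ∫ |ψ|² dx = 1 over the whole domain.
With ψ = A·e^(−x²/(2a²)), the integral evaluates to A²·[√(π)·a].
With a = 1.96: A² = 0.2879 and A = 0.5365.

A ≈ 0.537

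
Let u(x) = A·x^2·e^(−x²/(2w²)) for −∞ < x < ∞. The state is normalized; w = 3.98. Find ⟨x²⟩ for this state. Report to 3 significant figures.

By definition ⟨x²⟩ = ∫ x^2 |u(x)|² dx.
With ∫_{−∞}^{∞} x^(2m) e^(−αx²) dx = (2m−1)!!·√π / (2^m α^(m+1/2)), evaluating both integrals, ⟨x²⟩ = 5·w^2/2.
Putting w = 3.98 gives 39.60.

⟨x^2⟩ ≈ 39.6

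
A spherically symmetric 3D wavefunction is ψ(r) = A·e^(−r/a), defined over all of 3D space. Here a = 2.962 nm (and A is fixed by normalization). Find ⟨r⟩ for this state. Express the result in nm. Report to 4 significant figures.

The expectation value is the |ψ|²-weighted average of r: ∫ r|ψ|² 4πr² dr.
Since the A² factors cancel between numerator and denominator, ⟨r⟩ = 3·a/2.
Putting a = 2.962 gives 4.4430.

⟨r⟩ ≈ 4.443 nm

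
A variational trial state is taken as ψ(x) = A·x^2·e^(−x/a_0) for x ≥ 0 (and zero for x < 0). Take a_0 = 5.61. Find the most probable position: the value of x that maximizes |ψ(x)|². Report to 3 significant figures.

The maximum of |ψ(x)|² occurs where its derivative vanishes.
Solving yields x = 2·a_0.
With a_0 = 5.61, the most probable position is 11.22.

x ≈ 11.2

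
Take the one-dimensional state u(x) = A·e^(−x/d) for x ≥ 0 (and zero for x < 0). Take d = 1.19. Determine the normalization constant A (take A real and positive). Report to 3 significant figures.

Normalization requires ∫|u|² dx = 1, integrated from 0 to ∞.
The integral (without the A² prefactor) comes out to d/2.
With d = 1.19: A² = 1.681 and A = 1.296.

A ≈ 1.30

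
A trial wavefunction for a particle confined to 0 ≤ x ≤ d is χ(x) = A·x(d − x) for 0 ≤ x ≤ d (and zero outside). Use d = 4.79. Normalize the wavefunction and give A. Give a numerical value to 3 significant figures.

We need A² ∫|f|² dx = 1, taking the integral from 0 to d.
Expanding the polynomial and integrating term by term, the integral (without the A² prefactor) comes out to d^5/30.
Hence A² = 1/[d^5/30].
Substituting d = 4.79 gives A² = 0.01190, so A = 0.1091.

A ≈ 0.109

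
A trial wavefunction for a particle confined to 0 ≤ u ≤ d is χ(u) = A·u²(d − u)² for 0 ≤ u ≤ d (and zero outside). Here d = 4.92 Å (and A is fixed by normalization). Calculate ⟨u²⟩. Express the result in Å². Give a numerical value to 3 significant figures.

⟨u^2⟩ ≈ 6.60 Å^2

By definition ⟨u²⟩ = ∫ u^2 |χ(u)|² du.
Expanding the polynomial and integrating term by term, the ratio of the moment integral to the normalization integral gives ⟨u²⟩ = 3·d^2/11.
With d = 4.92, ⟨u^2⟩ = 6.602.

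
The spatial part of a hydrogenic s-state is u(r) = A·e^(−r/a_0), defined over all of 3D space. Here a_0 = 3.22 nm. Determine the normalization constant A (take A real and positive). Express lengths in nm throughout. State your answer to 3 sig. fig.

We need A² ∫|f|² 4πr² dr = 1, taking the integral from 0 to ∞.
In 3D with spherical symmetry the volume element is 4πr² dr.
Carrying out the integral gives A² · π·a_0^3.
So A² = (π·a_0^3)^(−1).
Plugging in a_0 = 3.22 yields A = 0.09764.

A ≈ 0.0976 nm^(-3/2)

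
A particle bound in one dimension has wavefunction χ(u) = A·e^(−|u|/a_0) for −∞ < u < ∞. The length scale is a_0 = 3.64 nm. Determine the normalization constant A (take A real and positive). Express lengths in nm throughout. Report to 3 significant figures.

A ≈ 0.524 nm^(-1/2)

We need A² ∫|f|² du = 1, taking the integral from −∞ to ∞.
With χ = A·e^(−|u|/a_0), the integral evaluates to A²·[a_0].
Setting this equal to 1 gives A² = 1/(a_0).
Substituting a_0 = 3.64 gives A² = 0.2747, so A = 0.5241.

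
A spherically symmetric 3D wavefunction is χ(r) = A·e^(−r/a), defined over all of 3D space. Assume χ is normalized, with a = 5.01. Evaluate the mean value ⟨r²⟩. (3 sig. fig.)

The expectation value is the |χ|²-weighted average of r^2: ∫ r^2|χ|² 4πr² dr.
With ∫₀^∞ r^4 e^(−αr) dr = 4!/α^5, evaluating both integrals, ⟨r²⟩ = 3·a^2.
Putting a = 5.01 gives 75.30.

⟨r^2⟩ ≈ 75.3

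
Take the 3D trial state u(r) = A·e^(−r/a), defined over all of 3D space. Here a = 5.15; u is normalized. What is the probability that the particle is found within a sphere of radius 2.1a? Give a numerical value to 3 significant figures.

P ≈ 0.790

With dV = 4πr²dr, the probability is ∫|u|² dV over r ≤ 2.1a.
A² is fixed by ∫₀^∞ 4πr²|u|² dr = 1, i.e. A² = (π·a^3)^(−1).
In terms of t = r/a (A², 4π and the length scale all cancel between numerator and denominator), P = [∫_{0}^{2.1} t^2·e^(-2·t) dt] / [∫_{0}^{∞} t^2·e^(-2·t) dt].
With ∫ t^2·e^(-2·t) dt = -(2·t^2 + 2·t + 1)·e^(-2·t)/4 + C, the region integral is 1/4 - 701·e^(-21/5)/200 and the full one is 1/4.
This evaluates to P = 0.7898.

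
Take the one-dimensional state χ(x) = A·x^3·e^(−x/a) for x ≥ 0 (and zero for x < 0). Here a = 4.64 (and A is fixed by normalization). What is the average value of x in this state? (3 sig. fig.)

The expectation value is the |χ|²-weighted average of x: ∫ x|χ|² dx.
The ratio of the moment integral to the normalization integral gives ⟨x⟩ = 7·a/2.
Putting a = 4.64 gives 16.24.

⟨x⟩ ≈ 16.2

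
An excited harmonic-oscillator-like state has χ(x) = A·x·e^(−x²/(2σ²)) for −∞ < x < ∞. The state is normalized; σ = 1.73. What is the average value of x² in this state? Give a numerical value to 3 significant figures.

The expectation value is the |χ|²-weighted average of x^2: ∫ x^2|χ|² dx.
Evaluating both integrals, ⟨x²⟩ = 3·σ^2/2.
With σ = 1.73, ⟨x^2⟩ = 4.489.

⟨x^2⟩ ≈ 4.49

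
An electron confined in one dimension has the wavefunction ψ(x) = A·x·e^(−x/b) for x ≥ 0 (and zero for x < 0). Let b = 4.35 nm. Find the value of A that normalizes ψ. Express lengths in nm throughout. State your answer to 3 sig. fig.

A ≈ 0.220 nm^(-3/2)

The normalization condition is ∫|ψ|² dx = 1 from 0 to ∞.
With ψ = A·x·e^(−x/b), the integral evaluates to A²·[b^3/4].
Setting this equal to 1 gives A² = 1/(b^3/4).
Plugging in b = 4.35 yields A = 0.2204.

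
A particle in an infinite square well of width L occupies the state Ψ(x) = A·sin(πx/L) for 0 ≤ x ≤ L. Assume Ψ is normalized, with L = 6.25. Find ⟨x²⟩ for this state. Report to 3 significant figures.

⟨x^2⟩ ≈ 11.0

⟨x²⟩ = ∫ x^2 |Ψ|² dx over the full domain.
With ∫₀^L sin²(nπx/L) dx = L/2, evaluating both integrals, ⟨x²⟩ = -L^2/(2·π^2) + L^2/3.
With L = 6.25, ⟨x^2⟩ = 11.04.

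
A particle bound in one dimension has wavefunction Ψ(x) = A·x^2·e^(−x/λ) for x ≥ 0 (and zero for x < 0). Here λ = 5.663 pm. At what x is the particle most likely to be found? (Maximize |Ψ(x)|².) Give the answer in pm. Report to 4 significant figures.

x ≈ 11.33 pm

The maximum of |Ψ(x)|² occurs where its derivative vanishes.
This gives x = 2·λ.
With λ = 5.663, the most probable position is 11.326 pm.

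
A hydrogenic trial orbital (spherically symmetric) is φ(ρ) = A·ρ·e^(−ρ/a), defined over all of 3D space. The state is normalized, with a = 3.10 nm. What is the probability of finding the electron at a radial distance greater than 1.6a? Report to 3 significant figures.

Integrate the radial probability density 4πρ²|φ|² over ρ > 1.6a.
Normalization gives A² = 1/(3·π·a^5).
In terms of u = ρ/a (A², 4π and the length scale all cancel between numerator and denominator), P = [∫_{1.6}^{∞} u^4·e^(-2·u) du] / [∫_{0}^{∞} u^4·e^(-2·u) du].
An antiderivative of u^4·e^(-2·u) is -(u^4/2 + u^3 + 3·u^2/2 + 3·u/2 + 3/4)·e^(-2·u); evaluating from 1.6 to ∞ gives ≈ 0.58546, while the full integral is 3/4.
Taking the ratio yields P = 0.7806.

P ≈ 0.781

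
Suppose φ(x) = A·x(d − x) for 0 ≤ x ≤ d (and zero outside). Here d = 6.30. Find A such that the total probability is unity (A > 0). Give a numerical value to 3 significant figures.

A ≈ 0.0550

We need A² ∫|f|² dx = 1, taking the integral from 0 to d.
Expanding the polynomial and integrating term by term, the integral (without the A² prefactor) comes out to d^5/30.
So A² = (d^5/30)^(−1).
With d = 6.30: A² = 0.003023 and A = 0.05498.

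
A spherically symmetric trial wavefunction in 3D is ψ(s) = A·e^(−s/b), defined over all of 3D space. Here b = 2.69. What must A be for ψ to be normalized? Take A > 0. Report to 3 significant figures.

The normalization condition is ∫|ψ|² 4πs² ds = 1 from 0 to ∞.
The angular integral contributes 4π, leaving ∫₀^∞ s²|ψ|² ds.
With ∫₀^∞ s^2 e^(−αs) ds = 2!/α^3, ∫|ψ|² 4πs² ds = A²·(π·b^3).
Setting this equal to 1 gives A² = 1/(π·b^3).
With b = 2.69: A² = 0.01635 and A = 0.1279.

A ≈ 0.128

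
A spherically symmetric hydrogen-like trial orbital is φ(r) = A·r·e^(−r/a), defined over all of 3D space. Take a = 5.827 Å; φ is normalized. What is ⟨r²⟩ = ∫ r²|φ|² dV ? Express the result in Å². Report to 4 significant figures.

⟨r^2⟩ ≈ 254.7 Å^2

The expectation value is the |φ|²-weighted average of r^2: ∫ r^2|φ|² 4πr² dr.
Evaluating both integrals, ⟨r²⟩ = 15·a^2/2.
With a = 5.827, ⟨r^2⟩ = 254.65.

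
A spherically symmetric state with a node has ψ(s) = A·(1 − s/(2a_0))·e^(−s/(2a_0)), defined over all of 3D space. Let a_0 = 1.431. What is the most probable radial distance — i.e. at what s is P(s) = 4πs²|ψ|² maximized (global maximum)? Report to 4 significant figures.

Differentiate P(s) = 4πs²|ψ|² with respect to s and set to zero.
Solving yields s = a_0·(√(5) + 3).
With a_0 = 1.431, the most probable radial distance is 7.4928.

s ≈ 7.493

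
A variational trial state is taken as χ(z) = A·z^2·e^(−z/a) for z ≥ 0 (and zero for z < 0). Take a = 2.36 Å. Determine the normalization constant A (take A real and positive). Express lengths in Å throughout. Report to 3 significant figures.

A ≈ 0.135 Å^(-5/2)

The normalization condition is ∫|χ|² dz = 1 from 0 to ∞.
Carrying out the integral gives A² · 3·a^5/4.
Setting this equal to 1 gives A² = 1/(3·a^5/4).
Plugging in a = 2.36 yields A = 0.1350.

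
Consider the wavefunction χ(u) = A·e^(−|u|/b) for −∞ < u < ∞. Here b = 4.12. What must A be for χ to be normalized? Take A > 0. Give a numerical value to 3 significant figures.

A ≈ 0.493

The normalization condition is ∫|χ|² du = 1 from −∞ to ∞.
Recall ∫₀^∞ u^m e^(−u/β) du = m!·β^(m+1), the integral (without the A² prefactor) comes out to b.
Substituting b = 4.12 gives A² = 0.2427, so A = 0.4927.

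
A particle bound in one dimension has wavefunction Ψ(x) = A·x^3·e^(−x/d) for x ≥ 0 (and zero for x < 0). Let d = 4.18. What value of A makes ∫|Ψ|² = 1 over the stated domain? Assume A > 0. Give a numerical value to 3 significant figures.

Normalization requires ∫|Ψ|² dx = 1, integrated from 0 to ∞.
Carrying out the integral gives A² · 45·d^7/8.
Setting this equal to 1 gives A² = 1/(45·d^7/8).
With d = 4.18: A² = 0.000007973 and A = 0.002824.

A ≈ 0.00282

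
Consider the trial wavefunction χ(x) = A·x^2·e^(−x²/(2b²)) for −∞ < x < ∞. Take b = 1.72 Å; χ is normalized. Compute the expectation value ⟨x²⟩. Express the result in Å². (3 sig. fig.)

⟨x^2⟩ ≈ 7.40 Å^2

The expectation value is the |χ|²-weighted average of x^2: ∫ x^2|χ|² dx.
With ∫_{−∞}^{∞} x^(2m) e^(−αx²) dx = (2m−1)!!·√π / (2^m α^(m+1/2)), the ratio of the moment integral to the normalization integral gives ⟨x²⟩ = 5·b^2/2.
Putting b = 1.72 gives 7.396.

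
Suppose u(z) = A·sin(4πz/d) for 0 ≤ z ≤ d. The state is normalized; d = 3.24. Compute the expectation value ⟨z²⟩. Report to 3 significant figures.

⟨z^2⟩ ≈ 3.47

By definition ⟨z²⟩ = ∫ z^2 |u(z)|² dz.
Evaluating both integrals, ⟨z²⟩ = -d^2/(32·π^2) + d^2/3.
Putting d = 3.24 gives 3.466.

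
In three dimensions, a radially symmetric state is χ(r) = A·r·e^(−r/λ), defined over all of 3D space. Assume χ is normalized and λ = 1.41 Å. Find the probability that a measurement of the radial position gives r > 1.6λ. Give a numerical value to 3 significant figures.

P ≈ 0.781

With dV = 4πr²dr, the probability is ∫|χ|² dV over r > 1.6λ.
The full normalization integral is A²·[3·π·λ^5] = 1, fixing A².
In terms of u = r/λ (A², 4π and the length scale all cancel between numerator and denominator), P = [∫_{1.6}^{∞} u^4·e^(-2·u) du] / [∫_{0}^{∞} u^4·e^(-2·u) du].
An antiderivative of u^4·e^(-2·u) is -(u^4/2 + u^3 + 3·u^2/2 + 3·u/2 + 3/4)·e^(-2·u); evaluating from 1.6 to ∞ gives ≈ 0.58546, while the full integral is 3/4.
The region integral divided by the full integral gives P = 0.7806.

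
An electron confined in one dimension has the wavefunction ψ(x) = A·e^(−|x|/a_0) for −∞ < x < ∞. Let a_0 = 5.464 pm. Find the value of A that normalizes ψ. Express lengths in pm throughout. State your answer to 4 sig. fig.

Require ∫ |ψ|² dx = 1 over the whole domain.
Using ∫₀^∞ xⁿ e^(−αx) dx = n!/αⁿ⁺¹, ∫|ψ|² dx = A²·(a_0).
Setting this equal to 1 gives A² = 1/(a_0).
Substituting a_0 = 5.464 gives A² = 0.18302, so A = 0.42780.

A ≈ 0.4278 pm^(-1/2)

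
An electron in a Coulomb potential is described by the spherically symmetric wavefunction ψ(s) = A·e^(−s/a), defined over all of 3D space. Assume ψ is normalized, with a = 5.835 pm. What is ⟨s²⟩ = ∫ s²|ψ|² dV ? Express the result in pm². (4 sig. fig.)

⟨s^2⟩ ≈ 102.1 pm^2

By definition ⟨s²⟩ = ∫ s^2 |ψ(s)|² 4πs² ds.
Evaluating both integrals, ⟨s²⟩ = 3·a^2.
With a = 5.835, ⟨s^2⟩ = 102.14.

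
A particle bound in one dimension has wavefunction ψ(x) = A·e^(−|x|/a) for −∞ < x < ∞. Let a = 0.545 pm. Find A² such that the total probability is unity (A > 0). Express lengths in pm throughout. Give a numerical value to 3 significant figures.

Require ∫ |ψ|² dx = 1 over the whole domain.
∫|ψ|² dx = A²·(a).
Hence A² = 1/[a].
With a = 0.545: A² = 1.835 and A = 1.355.

A^2 ≈ 1.83 pm^(-1)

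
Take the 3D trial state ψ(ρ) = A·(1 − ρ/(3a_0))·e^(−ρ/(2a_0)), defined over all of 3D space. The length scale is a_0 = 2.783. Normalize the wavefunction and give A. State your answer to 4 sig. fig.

Require ∫ |ψ|² 4πρ² dρ = 1 over the whole domain.
Carrying out the integral gives A² · 8·π·a_0^3/3.
Hence A² = 1/[8·π·a_0^3/3].
Plugging in a_0 = 2.783 yields A = 0.074417.

A ≈ 0.07442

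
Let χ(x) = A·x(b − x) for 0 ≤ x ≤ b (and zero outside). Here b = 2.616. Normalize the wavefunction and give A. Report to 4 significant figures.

A ≈ 0.4948

We need A² ∫|f|² dx = 1, taking the integral from 0 to b.
Expanding the polynomial and integrating term by term, the integral (without the A² prefactor) comes out to b^5/30.
So A² = (b^5/30)^(−1).
With b = 2.616: A² = 0.24487 and A = 0.49484.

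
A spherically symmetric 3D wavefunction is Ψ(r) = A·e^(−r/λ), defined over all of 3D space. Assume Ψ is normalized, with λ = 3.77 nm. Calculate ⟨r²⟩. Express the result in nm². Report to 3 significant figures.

⟨r^2⟩ ≈ 42.6 nm^2

The expectation value is the |Ψ|²-weighted average of r^2: ∫ r^2|Ψ|² 4πr² dr.
Evaluating both integrals, ⟨r²⟩ = 3·λ^2.
With λ = 3.77, ⟨r^2⟩ = 42.64.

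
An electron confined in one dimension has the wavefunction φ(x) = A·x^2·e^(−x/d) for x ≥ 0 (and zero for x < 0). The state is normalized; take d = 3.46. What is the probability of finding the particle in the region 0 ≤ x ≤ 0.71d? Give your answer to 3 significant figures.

P ≈ 0.0151

The probability is P = ∫ |φ|² dx over [0, 0.71d].
Since A² = 1/(3·d^5/4), this is the region integral divided by the full normalization integral.
Let u = x/d; then A² and the length scale cancel, so P = ∫_{0}^{0.71} u^4·e^(-2·u) du ÷ ∫_{0}^{∞} u^4·e^(-2·u) du.
An antiderivative of u^4·e^(-2·u) is -(u^4/2 + u^3 + 3·u^2/2 + 3·u/2 + 3/4)·e^(-2·u); evaluating from 0 to 0.71 gives ≈ 0.011293, while the full integral is 3/4.
The result is P = 0.01506.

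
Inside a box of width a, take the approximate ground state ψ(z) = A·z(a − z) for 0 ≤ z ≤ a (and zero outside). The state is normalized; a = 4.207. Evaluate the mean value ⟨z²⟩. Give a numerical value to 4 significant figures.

⟨z^2⟩ ≈ 5.057

The expectation value is the |ψ|²-weighted average of z^2: ∫ z^2|ψ|² dz.
Expanding the polynomial and integrating term by term, evaluating both integrals, ⟨z²⟩ = 2·a^2/7.
Putting a = 4.207 gives 5.0568.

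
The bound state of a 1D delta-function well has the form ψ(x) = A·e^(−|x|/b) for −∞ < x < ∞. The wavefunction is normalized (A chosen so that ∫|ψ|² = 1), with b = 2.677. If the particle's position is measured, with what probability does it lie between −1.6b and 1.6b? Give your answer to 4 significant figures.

The probability is P = ∫ |ψ|² dx over [−1.6b, 1.6b].
Since A² = 1/(b), this is the region integral divided by the full normalization integral.
By symmetry take twice the x ≥ 0 contribution in numerator and denominator; the 2's cancel. In terms of u = x/b (A² and the length scale cancel between numerator and denominator), P = [∫_{0}^{1.6} e^(-2·u) du] / [∫_{0}^{∞} e^(-2·u) du].
Using ∫ e^(-2·u) du = -e^(-2·u)/2, the numerator is 1/2 - e^(-16/5)/2 and the denominator is 1/2.
The result is P = 0.95924.

P ≈ 0.9592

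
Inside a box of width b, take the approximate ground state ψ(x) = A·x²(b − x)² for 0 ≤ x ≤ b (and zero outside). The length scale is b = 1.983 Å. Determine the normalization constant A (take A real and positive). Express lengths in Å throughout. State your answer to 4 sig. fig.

Require ∫ |ψ|² dx = 1 over the whole domain.
With ψ = A·x²(b − x)², the integral evaluates to A²·[b^9/630].
Substituting b = 1.983 gives A² = 1.3287, so A = 1.1527.

A ≈ 1.153 Å^(-9/2)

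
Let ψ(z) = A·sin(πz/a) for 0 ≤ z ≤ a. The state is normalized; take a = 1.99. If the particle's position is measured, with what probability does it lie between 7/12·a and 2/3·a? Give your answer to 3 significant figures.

The probability is P = ∫ |ψ|² dz over [7/12·a, 2/3·a].
The normalization integral ∫|ψ|²dz over the whole domain equals a/2·A², and A² cancels in the ratio.
Let u = z/a; then A² and the length scale cancel, so P = ∫_{7/12}^{2/3} sin(π·u)^2 du ÷ ∫_{0}^{1} sin(π·u)^2 du.
An antiderivative of sin(π·u)^2 is u/2 - sin(2·π·u)/(4·π); evaluating from 7/12 to 2/3 gives -1/(8·π) + 1/24 + √(3)/(8·π), while the full integral is 1/2.
Evaluating gives P = (-3 + π + 3·√(3))/(12·π).

P ≈ 0.142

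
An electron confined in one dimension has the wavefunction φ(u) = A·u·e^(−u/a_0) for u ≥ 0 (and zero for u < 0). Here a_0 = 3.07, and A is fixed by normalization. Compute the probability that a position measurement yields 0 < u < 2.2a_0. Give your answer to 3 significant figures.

P = ∫_{0}^{2.2a_0} |φ(u)|² du.
Since A² = 1/(a_0^3/4), this is the region integral divided by the full normalization integral.
In terms of t = u/a_0 (A² and the length scale cancel between numerator and denominator), P = [∫_{0}^{2.2} t^2·e^(-2·t) dt] / [∫_{0}^{∞} t^2·e^(-2·t) dt].
An antiderivative of t^2·e^(-2·t) is -(2·t^2 + 2·t + 1)·e^(-2·t)/4; evaluating from 0 to 2.2 gives 1/4 - 377·e^(-22/5)/100, while the full integral is 1/4.
This works out to P = 0.8149.

P ≈ 0.815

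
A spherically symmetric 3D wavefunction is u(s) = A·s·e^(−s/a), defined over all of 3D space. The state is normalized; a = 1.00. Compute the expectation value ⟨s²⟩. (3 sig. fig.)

The expectation value is the |u|²-weighted average of s^2: ∫ s^2|u|² 4πs² ds.
Using ∫₀^∞ sⁿ e^(−αs) ds = n!/αⁿ⁺¹, since the A² factors cancel between numerator and denominator, ⟨s²⟩ = 15·a^2/2.
With a = 1.00, ⟨s^2⟩ = 7.500.

⟨s^2⟩ ≈ 7.50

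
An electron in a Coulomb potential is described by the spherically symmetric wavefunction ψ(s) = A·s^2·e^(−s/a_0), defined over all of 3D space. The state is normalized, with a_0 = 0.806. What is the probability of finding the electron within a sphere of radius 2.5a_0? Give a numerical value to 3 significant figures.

P ≈ 0.238

With dV = 4πs²ds, the probability is ∫|ψ|² dV over s ≤ 2.5a_0.
A² is fixed by ∫₀^∞ 4πs²|ψ|² ds = 1, i.e. A² = (45·π·a_0^7/2)^(−1).
In terms of u = s/a_0 (A², 4π and the length scale all cancel between numerator and denominator), P = [∫_{0}^{2.5} u^6·e^(-2·u) du] / [∫_{0}^{∞} u^6·e^(-2·u) du].
An antiderivative of u^6·e^(-2·u) is -(4·u^6 + 12·u^5 + 30·u^4 + 60·u^3 + 90·u^2 + 90·u + 45)·e^(-2·u)/8; evaluating from 0 to 2.5 gives ≈ 1.3377, while the full integral is 45/8.
This evaluates to P = 0.2378.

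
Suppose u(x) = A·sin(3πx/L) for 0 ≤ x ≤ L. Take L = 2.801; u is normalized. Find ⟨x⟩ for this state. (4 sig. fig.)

By definition ⟨x⟩ = ∫ x |u(x)|² dx.
With ∫₀^L sin²(nπx/L) dx = L/2, evaluating both integrals, ⟨x⟩ = L/2.
With L = 2.801, ⟨x⟩ = 1.4005.

⟨x⟩ ≈ 1.401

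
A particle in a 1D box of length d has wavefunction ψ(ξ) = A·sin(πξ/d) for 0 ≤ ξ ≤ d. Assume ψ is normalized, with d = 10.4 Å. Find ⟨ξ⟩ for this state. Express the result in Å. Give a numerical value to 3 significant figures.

⟨ξ⟩ = ∫ ξ |ψ|² dξ over the full domain.
Evaluating both integrals, ⟨ξ⟩ = d/2.
Putting d = 10.4 gives 5.200.

⟨ξ⟩ ≈ 5.20 Å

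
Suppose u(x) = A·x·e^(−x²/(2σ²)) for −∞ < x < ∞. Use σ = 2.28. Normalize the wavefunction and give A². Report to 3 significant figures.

A^2 ≈ 0.0952

Normalization requires ∫|u|² dx = 1, integrated from −∞ to ∞.
Using the Gaussian integral ∫_{−∞}^{∞} e^(−αx²) dx = √(π/α), carrying out the integral gives A² · √(π)·σ^3/2.
Hence A² = 1/[√(π)·σ^3/2].
With σ = 2.28: A² = 0.09520 and A = 0.3085.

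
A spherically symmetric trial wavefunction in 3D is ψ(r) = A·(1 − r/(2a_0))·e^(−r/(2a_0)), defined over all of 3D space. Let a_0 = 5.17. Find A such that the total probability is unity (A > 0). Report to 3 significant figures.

A ≈ 0.0170

Require ∫ |ψ|² 4πr² dr = 1 over the whole domain.
The angular integral contributes 4π, leaving ∫₀^∞ r²|ψ|² dr.
With ∫₀^∞ r^4 e^(−αr) dr = 4!/α^5, the integral (without the A² prefactor) comes out to 8·π·a_0^3.
Hence A² = 1/[8·π·a_0^3].
With a_0 = 5.17: A² = 0.0002879 and A = 0.01697.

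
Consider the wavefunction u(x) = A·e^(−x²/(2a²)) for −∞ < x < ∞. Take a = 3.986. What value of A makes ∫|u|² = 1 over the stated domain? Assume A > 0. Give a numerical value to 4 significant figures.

Require ∫ |u|² dx = 1 over the whole domain.
With ∫_{−∞}^{∞} x^(2m) e^(−αx²) dx = (2m−1)!!·√π / (2^m α^(m+1/2)), carrying out the integral gives A² · √(π)·a.
So A² = (√(π)·a)^(−1).
With a = 3.986: A² = 0.14154 and A = 0.37622.

A ≈ 0.3762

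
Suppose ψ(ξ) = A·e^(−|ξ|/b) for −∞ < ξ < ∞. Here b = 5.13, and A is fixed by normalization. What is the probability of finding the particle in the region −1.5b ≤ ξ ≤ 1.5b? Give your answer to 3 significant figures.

P ≈ 0.950

The probability is P = ∫ |ψ|² dξ over [−1.5b, 1.5b].
Since A² = 1/(b), this is the region integral divided by the full normalization integral.
Both integrals are even about ξ = 0, so only the ξ ≥ 0 halves are needed (the factors of 2 cancel). Let u = ξ/b; then A² and the length scale cancel, so P = ∫_{0}^{1.5} e^(-2·u) du ÷ ∫_{0}^{∞} e^(-2·u) du.
With ∫ e^(-2·u) du = -e^(-2·u)/2 + C, the region integral is 1/2 - e^(-3)/2 and the full one is 1/2.
The result is P = 0.9502.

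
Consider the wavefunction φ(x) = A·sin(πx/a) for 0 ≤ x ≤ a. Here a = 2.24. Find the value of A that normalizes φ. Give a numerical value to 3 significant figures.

Normalization requires ∫|φ|² dx = 1, integrated from 0 to a.
Carrying out the integral gives A² · a/2.
So A² = (a/2)^(−1).
Plugging in a = 2.24 yields A = 0.9449.

A ≈ 0.945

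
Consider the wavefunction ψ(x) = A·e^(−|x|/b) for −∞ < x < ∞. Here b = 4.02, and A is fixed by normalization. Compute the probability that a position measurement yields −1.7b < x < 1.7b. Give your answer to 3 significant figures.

P ≈ 0.967

|ψ|² is the probability density, so P = ∫_{−1.7b}^{1.7b} |ψ|² dx.
The normalization integral ∫|ψ|²dx over the whole domain equals b·A², and A² cancels in the ratio.
By symmetry take twice the x ≥ 0 contribution in numerator and denominator; the 2's cancel. Substituting u = x/b, A² and the length scale cancel in the ratio: P = ∫_{0}^{1.7} e^(-2·u) du / ∫_{0}^{∞} e^(-2·u) du.
Using ∫ e^(-2·u) du = -e^(-2·u)/2, the numerator is 1/2 - e^(-17/5)/2 and the denominator is 1/2.
The result is P = 0.9666.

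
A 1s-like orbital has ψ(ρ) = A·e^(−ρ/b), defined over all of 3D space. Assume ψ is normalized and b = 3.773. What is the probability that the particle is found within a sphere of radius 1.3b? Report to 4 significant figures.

Integrate the radial probability density 4πρ²|ψ|² over ρ ≤ 1.3b.
A² is fixed by ∫₀^∞ 4πρ²|ψ|² dρ = 1, i.e. A² = (π·b^3)^(−1).
Substituting u = ρ/b, A², 4π and the length scale all cancel in the ratio: P = ∫_{0}^{1.3} u^2·e^(-2·u) du / ∫_{0}^{∞} u^2·e^(-2·u) du.
Using ∫ u^2·e^(-2·u) du = -(2·u^2 + 2·u + 1)·e^(-2·u)/4, the numerator is 1/4 - 349·e^(-13/5)/200 and the denominator is 1/4.
This evaluates to P = 0.48157.

P ≈ 0.4816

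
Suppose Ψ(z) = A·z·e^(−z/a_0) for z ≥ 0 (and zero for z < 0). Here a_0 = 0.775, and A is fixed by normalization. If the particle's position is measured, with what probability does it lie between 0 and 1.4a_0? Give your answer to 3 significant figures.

|Ψ|² is the probability density, so P = ∫_{0}^{1.4a_0} |Ψ|² dz.
The normalization integral ∫|Ψ|²dz over the whole domain equals a_0^3/4·A², and A² cancels in the ratio.
In terms of u = z/a_0 (A² and the length scale cancel between numerator and denominator), P = [∫_{0}^{1.4} u^2·e^(-2·u) du] / [∫_{0}^{∞} u^2·e^(-2·u) du].
An antiderivative of u^2·e^(-2·u) is -(2·u^2 + 2·u + 1)·e^(-2·u)/4; evaluating from 0 to 1.4 gives 1/4 - 193·e^(-14/5)/100, while the full integral is 1/4.
Taking the ratio, P = 0.5305.

P ≈ 0.531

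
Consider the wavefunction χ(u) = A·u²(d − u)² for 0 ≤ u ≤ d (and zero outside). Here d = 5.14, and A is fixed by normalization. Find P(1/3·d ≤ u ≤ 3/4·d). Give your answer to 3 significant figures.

The probability is P = ∫ |χ|² du over [1/3·d, 3/4·d].
Since A² = 1/(d^9/630), this is the region integral divided by the full normalization integral.
In terms of t = u/d (A² and the length scale cancel between numerator and denominator), P = [∫_{1/3}^{3/4} t^4·(1 - t)^4 dt] / [∫_{0}^{1} t^4·(1 - t)^4 dt].
Using ∫ t^4·(1 - t)^4 dt = t^5·(70·t^4 - 315·t^3 + 540·t^2 - 420·t + 126)/630, the numerator is ≈ 0.0012797 and the denominator is 1/630.
Evaluating gives P = 0.8062.

P ≈ 0.806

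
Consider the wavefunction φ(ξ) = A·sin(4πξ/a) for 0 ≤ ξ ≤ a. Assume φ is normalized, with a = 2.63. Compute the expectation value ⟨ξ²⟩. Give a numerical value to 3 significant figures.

⟨ξ^2⟩ ≈ 2.28

⟨ξ²⟩ = ∫ ξ^2 |φ|² dξ over the full domain.
Using sin²θ = (1 − cos 2θ)/2, the ratio of the moment integral to the normalization integral gives ⟨ξ²⟩ = -a^2/(32·π^2) + a^2/3.
With a = 2.63, ⟨ξ^2⟩ = 2.284.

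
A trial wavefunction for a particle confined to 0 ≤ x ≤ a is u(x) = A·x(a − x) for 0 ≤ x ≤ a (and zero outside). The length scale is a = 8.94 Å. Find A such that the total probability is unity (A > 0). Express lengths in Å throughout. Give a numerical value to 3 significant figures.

A ≈ 0.0229 Å^(-5/2)

We need A² ∫|f|² dx = 1, taking the integral from 0 to a.
Expanding the polynomial and integrating term by term, the integral (without the A² prefactor) comes out to a^5/30.
So A² = (a^5/30)^(−1).
Plugging in a = 8.94 yields A = 0.02292.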